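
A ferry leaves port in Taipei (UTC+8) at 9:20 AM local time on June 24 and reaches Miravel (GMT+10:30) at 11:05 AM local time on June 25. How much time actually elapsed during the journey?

23 hours 15 minutes

Departure in UTC: 9:20 AM − 8:00 = 1:20 AM on Jun 24.
Arrival in UTC: 11:05 AM − 10:30 = 12:35 AM on Jun 25.
Elapsed = 12:35 AM − 1:20 AM (+1 day) = 23 hours 15 minutes.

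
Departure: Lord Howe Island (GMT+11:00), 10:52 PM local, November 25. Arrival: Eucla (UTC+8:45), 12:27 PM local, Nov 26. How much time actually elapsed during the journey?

15 hours 50 minutes

Departure in UTC: 10:52 PM − 11:00 = 11:52 AM on Nov 25.
Arrival in UTC: 12:27 PM − 8:45 = 3:42 AM on Nov 26.
Elapsed = 3:42 AM − 11:52 AM (+1 day) = 15 hours 50 minutes.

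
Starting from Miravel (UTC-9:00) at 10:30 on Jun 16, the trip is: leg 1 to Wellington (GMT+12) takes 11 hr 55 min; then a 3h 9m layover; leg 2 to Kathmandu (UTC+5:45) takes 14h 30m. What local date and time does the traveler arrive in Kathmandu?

06:49 on June 18

Convert departure to UTC: 10:30 + 9:00 = 19:30 UTC on Jun 16.
Add 11 hours 55 minutes leg 1 → 07:25 UTC (Jun 17).
Add 3 hours 9 minutes layover in Wellington → 10:34 UTC.
Add 14 hours and 30 minutes leg 2 → 01:04 UTC (Jun 18).
Kathmandu is UTC+5:45, so local arrival = 01:04 + 5:45 = 06:49 on Jun 18.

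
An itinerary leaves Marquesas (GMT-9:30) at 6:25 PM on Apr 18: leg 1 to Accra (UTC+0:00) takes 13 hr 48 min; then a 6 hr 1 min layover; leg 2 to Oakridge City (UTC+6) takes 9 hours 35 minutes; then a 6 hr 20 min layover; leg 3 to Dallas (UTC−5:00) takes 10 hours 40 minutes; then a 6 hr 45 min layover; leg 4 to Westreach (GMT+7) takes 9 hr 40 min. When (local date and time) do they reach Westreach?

1:44 AM on April 22

Convert departure to UTC: 6:25 PM + 9:30 = 3:55 AM UTC on Apr 19.
Add 13 hours 48 minutes leg 1 → 5:43 PM UTC.
Add 6 hours and 1 minute layover in Accra → 11:44 PM UTC.
Add 9 hours and 35 minutes leg 2 → 9:19 AM UTC (Apr 20).
Add 6 hours 20 minutes layover in Oakridge City → 3:39 PM UTC.
Add 10 hours and 40 minutes leg 3 → 2:19 AM UTC (Apr 21).
Add 6 hours and 45 minutes layover in Dallas → 9:04 AM UTC.
Add 9 hours and 40 minutes leg 4 → 6:44 PM UTC.
Westreach is UTC+7:00, so local arrival = 6:44 PM + 7:00 = 1:44 AM on Apr 22.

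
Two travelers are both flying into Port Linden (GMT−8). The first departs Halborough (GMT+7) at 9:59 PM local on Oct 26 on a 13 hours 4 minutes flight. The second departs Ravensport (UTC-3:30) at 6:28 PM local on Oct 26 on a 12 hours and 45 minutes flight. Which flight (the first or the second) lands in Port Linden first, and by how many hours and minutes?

the first, by 6 hours 40 minutes

Flight 1 in UTC: 9:59 PM − 7:00 = 2:59 PM on Oct 26.
+13 hours 4 minutes → arrive 4:03 AM UTC on Oct 27.
Flight 2 in UTC: 6:28 PM + 3:30 = 9:58 PM on Oct 26.
+12 hours 45 minutes → arrive 10:43 AM UTC on Oct 27.
Flight 1 lands earlier by 6 hours 40 minutes.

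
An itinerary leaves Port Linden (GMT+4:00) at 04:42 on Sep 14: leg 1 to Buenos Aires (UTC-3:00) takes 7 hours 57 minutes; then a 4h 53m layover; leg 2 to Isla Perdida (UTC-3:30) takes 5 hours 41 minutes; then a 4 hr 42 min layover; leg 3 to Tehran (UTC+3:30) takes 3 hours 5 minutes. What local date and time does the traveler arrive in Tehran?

06:30 on September 15

Convert departure to UTC: 04:42 − 4:00 = 00:42 UTC on Sep 14.
Add 7 hours 57 minutes leg 1 → 08:39 UTC.
Add 4 hours 53 minutes layover in Buenos Aires → 13:32 UTC.
Add 5 hours and 41 minutes leg 2 → 19:13 UTC.
Add 4 hours and 42 minutes layover in Isla Perdida → 23:55 UTC.
Add 3 hours 5 minutes leg 3 → 03:00 UTC (Sep 15).
Tehran is UTC+3:30, so local arrival = 03:00 + 3:30 = 06:30 on Sep 15.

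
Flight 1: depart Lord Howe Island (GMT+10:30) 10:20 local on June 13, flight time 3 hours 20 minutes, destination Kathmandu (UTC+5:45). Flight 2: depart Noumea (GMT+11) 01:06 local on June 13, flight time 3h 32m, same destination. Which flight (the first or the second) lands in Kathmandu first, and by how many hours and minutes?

Flight 1 in UTC: 10:20 − 10:30 = 23:50 on Jun 12.
+3 hours and 20 minutes → arrive 03:10 UTC on Jun 13.
Flight 2 in UTC: 01:06 − 11:00 = 14:06 on Jun 12.
+3 hours and 32 minutes → arrive 17:38 UTC on Jun 12.
Flight 2 lands earlier by 9 hours 32 minutes.

the second, by 9 hours 32 minutes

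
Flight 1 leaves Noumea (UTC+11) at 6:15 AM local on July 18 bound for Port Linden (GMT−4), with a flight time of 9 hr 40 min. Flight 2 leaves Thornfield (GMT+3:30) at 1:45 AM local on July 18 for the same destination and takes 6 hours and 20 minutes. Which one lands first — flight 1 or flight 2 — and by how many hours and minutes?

Flight 1 in UTC: 6:15 AM − 11:00 = 7:15 PM on Jul 17.
+9 hours and 40 minutes → arrive 4:55 AM UTC on Jul 18.
Flight 2 in UTC: 1:45 AM − 3:30 = 10:15 PM on Jul 17.
+6 hours 20 minutes → arrive 4:35 AM UTC on Jul 18.
Flight 2 lands earlier by 20 minutes.

the second, by 20 minutes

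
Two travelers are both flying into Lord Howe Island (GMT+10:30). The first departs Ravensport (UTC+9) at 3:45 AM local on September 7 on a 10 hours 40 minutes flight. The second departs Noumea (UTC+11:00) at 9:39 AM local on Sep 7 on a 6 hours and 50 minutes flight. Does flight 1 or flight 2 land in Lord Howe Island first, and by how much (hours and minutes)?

the first, by 4 minutes

Flight 1 in UTC: 3:45 AM − 9:00 = 6:45 PM on Sep 6.
+10 hours 40 minutes → arrive 5:25 AM UTC on Sep 7.
Flight 2 in UTC: 9:39 AM − 11:00 = 10:39 PM on Sep 6.
+6 hours 50 minutes → arrive 5:29 AM UTC on Sep 7.
Flight 1 lands earlier by 4 minutes.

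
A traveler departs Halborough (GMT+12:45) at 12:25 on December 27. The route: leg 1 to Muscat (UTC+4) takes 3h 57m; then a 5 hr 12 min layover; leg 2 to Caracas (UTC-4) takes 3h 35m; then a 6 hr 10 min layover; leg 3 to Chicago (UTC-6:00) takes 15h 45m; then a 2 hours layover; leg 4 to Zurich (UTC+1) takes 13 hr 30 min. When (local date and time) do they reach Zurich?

Convert departure to UTC: 12:25 − 12:45 = 23:40 UTC on Dec 26.
Add 3 hours and 57 minutes leg 1 → 03:37 UTC (Dec 27).
Add 5 hours 12 minutes layover in Muscat → 08:49 UTC.
Add 3 hours 35 minutes leg 2 → 12:24 UTC.
Add 6 hours 10 minutes layover in Caracas → 18:34 UTC.
Add 15 hours 45 minutes leg 3 → 10:19 UTC (Dec 28).
Add 2 hours layover in Chicago → 12:19 UTC.
Add 13 hours and 30 minutes leg 4 → 01:49 UTC (Dec 29).
Zurich is UTC+1:00, so local arrival = 01:49 + 1:00 = 02:49 on Dec 29.

02:49 on Dec 29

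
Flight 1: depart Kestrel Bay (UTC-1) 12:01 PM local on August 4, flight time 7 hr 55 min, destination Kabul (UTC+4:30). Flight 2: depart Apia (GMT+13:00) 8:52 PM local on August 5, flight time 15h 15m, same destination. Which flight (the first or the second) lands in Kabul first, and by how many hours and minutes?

Flight 1 in UTC: 12:01 PM + 1:00 = 1:01 PM on Aug 4.
+7 hours 55 minutes → arrive 8:56 PM UTC on Aug 4.
Flight 2 in UTC: 8:52 PM − 13:00 = 7:52 AM on Aug 5.
+15 hours 15 minutes → arrive 11:07 PM UTC on Aug 5.
Flight 1 lands earlier by 26 hours 11 minutes.

the first, by 26 hours 11 minutes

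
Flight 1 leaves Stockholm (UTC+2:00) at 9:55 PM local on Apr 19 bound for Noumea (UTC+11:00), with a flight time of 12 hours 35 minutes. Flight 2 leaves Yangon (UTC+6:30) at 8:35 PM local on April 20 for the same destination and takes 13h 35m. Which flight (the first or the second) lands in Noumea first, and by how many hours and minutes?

Flight 1 in UTC: 9:55 PM − 2:00 = 7:55 PM on Apr 19.
+12 hours and 35 minutes → arrive 8:30 AM UTC on Apr 20.
Flight 2 in UTC: 8:35 PM − 6:30 = 2:05 PM on Apr 20.
+13 hours and 35 minutes → arrive 3:40 AM UTC on Apr 21.
Flight 1 lands earlier by 19 hours 10 minutes.

the first, by 19 hours 10 minutes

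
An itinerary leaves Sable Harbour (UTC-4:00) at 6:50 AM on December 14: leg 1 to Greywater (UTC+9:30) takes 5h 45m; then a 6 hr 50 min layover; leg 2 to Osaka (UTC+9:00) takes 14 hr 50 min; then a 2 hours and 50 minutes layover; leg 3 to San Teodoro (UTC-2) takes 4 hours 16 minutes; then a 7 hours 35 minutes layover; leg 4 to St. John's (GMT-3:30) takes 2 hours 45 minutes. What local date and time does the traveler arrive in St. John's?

4:11 AM on December 16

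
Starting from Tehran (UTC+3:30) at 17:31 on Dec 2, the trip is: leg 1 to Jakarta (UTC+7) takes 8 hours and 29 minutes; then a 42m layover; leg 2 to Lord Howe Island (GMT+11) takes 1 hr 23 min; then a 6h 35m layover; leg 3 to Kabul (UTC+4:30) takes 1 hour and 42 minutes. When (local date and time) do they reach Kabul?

13:22 on December 3

Convert departure to UTC: 17:31 − 3:30 = 14:01 UTC on Dec 2.
Add 8 hours 29 minutes leg 1 → 22:30 UTC.
Add 42 minutes layover in Jakarta → 23:12 UTC.
Add 1 hour 23 minutes leg 2 → 00:35 UTC (Dec 3).
Add 6 hours 35 minutes layover in Lord Howe Island → 07:10 UTC.
Add 1 hour 42 minutes leg 3 → 08:52 UTC.
Kabul is UTC+4:30, so local arrival = 08:52 + 4:30 = 13:22 on Dec 3.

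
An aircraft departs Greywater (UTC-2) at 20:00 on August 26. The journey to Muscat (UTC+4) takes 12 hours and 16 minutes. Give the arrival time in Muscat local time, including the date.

14:16 on Aug 27

Muscat is 6:00 ahead of Greywater.
After 12 hours and 16 minutes it is 08:16 (Aug 27) in Greywater.
Shift by the zone difference: 08:16 + 6:00 = 14:16 on Aug 27 in Muscat.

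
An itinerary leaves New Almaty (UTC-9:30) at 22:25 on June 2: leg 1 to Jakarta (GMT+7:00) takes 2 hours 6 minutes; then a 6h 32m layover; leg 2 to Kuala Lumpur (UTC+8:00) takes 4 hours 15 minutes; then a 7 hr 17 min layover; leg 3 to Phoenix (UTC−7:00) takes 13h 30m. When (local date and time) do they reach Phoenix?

Convert departure to UTC: 22:25 + 9:30 = 07:55 UTC on Jun 3.
Add 2 hours and 6 minutes leg 1 → 10:01 UTC.
Add 6 hours and 32 minutes layover in Jakarta → 16:33 UTC.
Add 4 hours and 15 minutes leg 2 → 20:48 UTC.
Add 7 hours and 17 minutes layover in Kuala Lumpur → 04:05 UTC (Jun 4).
Add 13 hours 30 minutes leg 3 → 17:35 UTC.
Phoenix is UTC−7:00, so local arrival = 17:35 − 7:00 = 10:35 on Jun 4.

10:35 on June 4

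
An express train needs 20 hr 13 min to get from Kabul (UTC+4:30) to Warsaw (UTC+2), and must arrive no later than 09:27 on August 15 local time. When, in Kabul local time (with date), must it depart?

15:44 on August 14

Target arrival in UTC: 09:27 − 2:00 = 07:27 on Aug 15.
Subtract 20 hours 13 minutes → departure 11:14 UTC on Aug 14.
Kabul is UTC+4:30: 11:14 + 4:30 = 15:44 on Aug 14.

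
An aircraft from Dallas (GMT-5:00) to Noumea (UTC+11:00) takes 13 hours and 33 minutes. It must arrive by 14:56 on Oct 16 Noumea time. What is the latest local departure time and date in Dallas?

09:23 on Oct 15

Target arrival in UTC: 14:56 − 11:00 = 03:56 on Oct 16.
Subtract 13 hours 33 minutes → departure 14:23 UTC on Oct 15.
Dallas is UTC−5:00: 14:23 − 5:00 = 09:23 on Oct 15.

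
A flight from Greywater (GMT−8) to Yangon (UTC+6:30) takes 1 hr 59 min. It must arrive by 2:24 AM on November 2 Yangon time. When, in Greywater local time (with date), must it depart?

9:55 AM on November 1

Target arrival in UTC: 2:24 AM − 6:30 = 7:54 PM on Nov 1.
Subtract 1 hour 59 minutes → departure 5:55 PM UTC on Nov 1.
Greywater is UTC−8:00: 5:55 PM − 8:00 = 9:55 AM on Nov 1.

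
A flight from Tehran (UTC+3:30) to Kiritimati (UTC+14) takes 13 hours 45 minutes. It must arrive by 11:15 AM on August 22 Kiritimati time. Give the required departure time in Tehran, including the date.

Target arrival in UTC: 11:15 AM − 14:00 = 9:15 PM on Aug 21.
Subtract 13 hours 45 minutes → departure 7:30 AM UTC on Aug 21.
Tehran is UTC+3:30: 7:30 AM + 3:30 = 11:00 AM on Aug 21.

11:00 AM on Aug 21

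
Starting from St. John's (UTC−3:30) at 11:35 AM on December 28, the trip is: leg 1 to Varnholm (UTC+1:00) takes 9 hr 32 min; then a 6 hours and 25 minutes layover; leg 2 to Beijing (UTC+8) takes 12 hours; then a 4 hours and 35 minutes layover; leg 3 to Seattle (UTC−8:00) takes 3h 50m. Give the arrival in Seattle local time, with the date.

7:27 PM on Dec 29

Convert departure to UTC: 11:35 AM + 3:30 = 3:05 PM UTC on Dec 28.
Add 9 hours 32 minutes leg 1 → 12:37 AM UTC (Dec 29).
Add 6 hours 25 minutes layover in Varnholm → 7:02 AM UTC.
Add 12 hours leg 2 → 7:02 PM UTC.
Add 4 hours and 35 minutes layover in Beijing → 11:37 PM UTC.
Add 3 hours 50 minutes leg 3 → 3:27 AM UTC (Dec 30).
Seattle is UTC−8:00, so local arrival = 3:27 AM − 8:00 = 7:27 PM on Dec 29.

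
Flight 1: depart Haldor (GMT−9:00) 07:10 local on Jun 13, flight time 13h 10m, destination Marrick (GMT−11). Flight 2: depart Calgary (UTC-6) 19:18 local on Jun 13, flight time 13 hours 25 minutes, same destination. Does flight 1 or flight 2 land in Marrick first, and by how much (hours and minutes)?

Flight 1 in UTC: 07:10 + 9:00 = 16:10 on Jun 13.
+13 hours and 10 minutes → arrive 05:20 UTC on Jun 14.
Flight 2 in UTC: 19:18 + 6:00 = 01:18 on Jun 14.
+13 hours 25 minutes → arrive 14:43 UTC on Jun 14.
Flight 1 lands earlier by 9 hours 23 minutes.

the first, by 9 hours 23 minutes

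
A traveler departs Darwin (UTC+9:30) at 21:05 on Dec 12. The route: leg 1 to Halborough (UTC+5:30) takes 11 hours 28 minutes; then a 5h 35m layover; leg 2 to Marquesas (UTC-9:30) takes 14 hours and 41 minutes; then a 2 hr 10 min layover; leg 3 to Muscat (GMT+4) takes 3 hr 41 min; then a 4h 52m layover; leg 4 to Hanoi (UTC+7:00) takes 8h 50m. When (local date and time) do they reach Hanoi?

Convert departure to UTC: 21:05 − 9:30 = 11:35 UTC on Dec 12.
Add 11 hours and 28 minutes leg 1 → 23:03 UTC.
Add 5 hours 35 minutes layover in Halborough → 04:38 UTC (Dec 13).
Add 14 hours 41 minutes leg 2 → 19:19 UTC.
Add 2 hours 10 minutes layover in Marquesas → 21:29 UTC.
Add 3 hours 41 minutes leg 3 → 01:10 UTC (Dec 14).
Add 4 hours and 52 minutes layover in Muscat → 06:02 UTC.
Add 8 hours 50 minutes leg 4 → 14:52 UTC.
Hanoi is UTC+7:00, so local arrival = 14:52 + 7:00 = 21:52 on Dec 14.

21:52 on Dec 14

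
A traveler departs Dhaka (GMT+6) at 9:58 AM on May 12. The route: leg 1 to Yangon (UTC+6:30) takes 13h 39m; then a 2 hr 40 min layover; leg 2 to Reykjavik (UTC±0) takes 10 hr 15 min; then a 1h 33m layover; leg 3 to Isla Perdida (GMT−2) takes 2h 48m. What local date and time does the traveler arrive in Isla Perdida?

Convert departure to UTC: 9:58 AM − 6:00 = 3:58 AM UTC on May 12.
Add 13 hours and 39 minutes leg 1 → 5:37 PM UTC.
Add 2 hours 40 minutes layover in Yangon → 8:17 PM UTC.
Add 10 hours and 15 minutes leg 2 → 6:32 AM UTC (May 13).
Add 1 hour 33 minutes layover in Reykjavik → 8:05 AM UTC.
Add 2 hours and 48 minutes leg 3 → 10:53 AM UTC.
Isla Perdida is UTC−2:00, so local arrival = 10:53 AM − 2:00 = 8:53 AM on May 13.

8:53 AM on May 13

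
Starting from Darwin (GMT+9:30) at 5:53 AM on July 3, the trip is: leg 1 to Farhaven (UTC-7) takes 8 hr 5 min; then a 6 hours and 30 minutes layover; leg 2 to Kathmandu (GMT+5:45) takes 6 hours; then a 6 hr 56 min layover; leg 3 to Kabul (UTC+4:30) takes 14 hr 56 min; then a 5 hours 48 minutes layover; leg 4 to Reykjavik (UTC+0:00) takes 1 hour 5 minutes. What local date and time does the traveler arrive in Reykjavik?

9:43 PM on July 4

Convert departure to UTC: 5:53 AM − 9:30 = 8:23 PM UTC on Jul 2.
Add 8 hours 5 minutes leg 1 → 4:28 AM UTC (Jul 3).
Add 6 hours and 30 minutes layover in Farhaven → 10:58 AM UTC.
Add 6 hours leg 2 → 4:58 PM UTC.
Add 6 hours 56 minutes layover in Kathmandu → 11:54 PM UTC.
Add 14 hours 56 minutes leg 3 → 2:50 PM UTC (Jul 4).
Add 5 hours 48 minutes layover in Kabul → 8:38 PM UTC.
Add 1 hour 5 minutes leg 4 → 9:43 PM UTC.
Reykjavik is UTC+0, so local arrival is the same: 9:43 PM on Jul 4.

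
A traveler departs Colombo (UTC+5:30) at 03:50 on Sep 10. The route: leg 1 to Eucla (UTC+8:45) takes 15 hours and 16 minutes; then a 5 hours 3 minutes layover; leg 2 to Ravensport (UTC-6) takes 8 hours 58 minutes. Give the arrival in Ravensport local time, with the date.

Convert departure to UTC: 03:50 − 5:30 = 22:20 UTC on Sep 9.
Add 15 hours 16 minutes leg 1 → 13:36 UTC (Sep 10).
Add 5 hours and 3 minutes layover in Eucla → 18:39 UTC.
Add 8 hours and 58 minutes leg 2 → 03:37 UTC (Sep 11).
Ravensport is UTC−6:00, so local arrival = 03:37 − 6:00 = 21:37 on Sep 10.

21:37 on Sep 10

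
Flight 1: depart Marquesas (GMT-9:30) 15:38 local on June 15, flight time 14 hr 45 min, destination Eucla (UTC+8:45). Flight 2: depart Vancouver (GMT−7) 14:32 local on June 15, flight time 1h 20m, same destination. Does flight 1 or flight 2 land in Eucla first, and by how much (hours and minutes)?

the second, by 17 hours 1 minute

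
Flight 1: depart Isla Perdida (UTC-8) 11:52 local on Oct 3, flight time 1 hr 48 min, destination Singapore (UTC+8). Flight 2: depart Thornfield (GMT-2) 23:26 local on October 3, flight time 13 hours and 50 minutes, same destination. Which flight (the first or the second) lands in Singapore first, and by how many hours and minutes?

Flight 1 in UTC: 11:52 + 8:00 = 19:52 on Oct 3.
+1 hour 48 minutes → arrive 21:40 UTC on Oct 3.
Flight 2 in UTC: 23:26 + 2:00 = 01:26 on Oct 4.
+13 hours 50 minutes → arrive 15:16 UTC on Oct 4.
Flight 1 lands earlier by 17 hours 36 minutes.

the first, by 17 hours 36 minutes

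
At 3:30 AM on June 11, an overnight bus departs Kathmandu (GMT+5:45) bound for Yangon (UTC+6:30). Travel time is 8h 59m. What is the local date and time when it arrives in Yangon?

1:14 PM on June 11

Convert departure to UTC: 3:30 AM − 5:45 = 9:45 PM UTC on Jun 10.
Add 8 hours 59 minutes travel time → 6:44 AM UTC (Jun 11).
Yangon is UTC+6:30, so local arrival = 6:44 AM + 6:30 = 1:14 PM on Jun 11.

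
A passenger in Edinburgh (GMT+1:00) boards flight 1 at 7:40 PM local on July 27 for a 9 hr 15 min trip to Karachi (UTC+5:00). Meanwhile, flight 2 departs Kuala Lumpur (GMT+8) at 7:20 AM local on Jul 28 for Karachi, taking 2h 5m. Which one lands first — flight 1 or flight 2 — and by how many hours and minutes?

the second, by 2 hours 30 minutes

Flight 1 in UTC: 7:40 PM − 1:00 = 6:40 PM on Jul 27.
+9 hours and 15 minutes → arrive 3:55 AM UTC on Jul 28.
Flight 2 in UTC: 7:20 AM − 8:00 = 11:20 PM on Jul 27.
+2 hours and 5 minutes → arrive 1:25 AM UTC on Jul 28.
Flight 2 lands earlier by 2 hours 30 minutes.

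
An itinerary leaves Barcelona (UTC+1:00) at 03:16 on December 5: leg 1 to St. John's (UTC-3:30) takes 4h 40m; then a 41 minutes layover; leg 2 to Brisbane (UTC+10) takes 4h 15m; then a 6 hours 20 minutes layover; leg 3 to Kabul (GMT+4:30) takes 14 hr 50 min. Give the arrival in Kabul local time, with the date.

Convert departure to UTC: 03:16 − 1:00 = 02:16 UTC on Dec 5.
Add 4 hours and 40 minutes leg 1 → 06:56 UTC.
Add 41 minutes layover in St. John's → 07:37 UTC.
Add 4 hours and 15 minutes leg 2 → 11:52 UTC.
Add 6 hours and 20 minutes layover in Brisbane → 18:12 UTC.
Add 14 hours and 50 minutes leg 3 → 09:02 UTC (Dec 6).
Kabul is UTC+4:30, so local arrival = 09:02 + 4:30 = 13:32 on Dec 6.

13:32 on Dec 6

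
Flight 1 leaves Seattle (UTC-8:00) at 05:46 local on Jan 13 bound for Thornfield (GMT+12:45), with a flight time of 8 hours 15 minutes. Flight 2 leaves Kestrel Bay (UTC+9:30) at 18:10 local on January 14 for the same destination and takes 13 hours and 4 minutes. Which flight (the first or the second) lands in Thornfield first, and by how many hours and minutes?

Flight 1 in UTC: 05:46 + 8:00 = 13:46 on Jan 13.
+8 hours and 15 minutes → arrive 22:01 UTC on Jan 13.
Flight 2 in UTC: 18:10 − 9:30 = 08:40 on Jan 14.
+13 hours 4 minutes → arrive 21:44 UTC on Jan 14.
Flight 1 lands earlier by 23 hours 43 minutes.

the first, by 23 hours 43 minutes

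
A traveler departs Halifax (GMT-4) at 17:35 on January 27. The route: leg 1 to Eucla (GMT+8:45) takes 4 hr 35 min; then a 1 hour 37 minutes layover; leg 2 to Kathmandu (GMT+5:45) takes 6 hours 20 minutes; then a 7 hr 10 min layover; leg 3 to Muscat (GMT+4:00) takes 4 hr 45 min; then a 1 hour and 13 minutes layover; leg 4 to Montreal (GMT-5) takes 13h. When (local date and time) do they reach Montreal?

07:15 on Jan 29

Convert departure to UTC: 17:35 + 4:00 = 21:35 UTC on Jan 27.
Add 4 hours 35 minutes leg 1 → 02:10 UTC (Jan 28).
Add 1 hour and 37 minutes layover in Eucla → 03:47 UTC.
Add 6 hours and 20 minutes leg 2 → 10:07 UTC.
Add 7 hours and 10 minutes layover in Kathmandu → 17:17 UTC.
Add 4 hours and 45 minutes leg 3 → 22:02 UTC.
Add 1 hour 13 minutes layover in Muscat → 23:15 UTC.
Add 13 hours leg 4 → 12:15 UTC (Jan 29).
Montreal is UTC−5:00, so local arrival = 12:15 − 5:00 = 07:15 on Jan 29.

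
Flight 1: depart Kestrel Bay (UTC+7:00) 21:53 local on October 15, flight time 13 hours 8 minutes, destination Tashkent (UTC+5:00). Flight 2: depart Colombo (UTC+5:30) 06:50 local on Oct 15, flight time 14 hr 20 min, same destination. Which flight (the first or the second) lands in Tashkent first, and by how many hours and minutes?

Flight 1 in UTC: 21:53 − 7:00 = 14:53 on Oct 15.
+13 hours and 8 minutes → arrive 04:01 UTC on Oct 16.
Flight 2 in UTC: 06:50 − 5:30 = 01:20 on Oct 15.
+14 hours and 20 minutes → arrive 15:40 UTC on Oct 15.
Flight 2 lands earlier by 12 hours 21 minutes.

the second, by 12 hours 21 minutes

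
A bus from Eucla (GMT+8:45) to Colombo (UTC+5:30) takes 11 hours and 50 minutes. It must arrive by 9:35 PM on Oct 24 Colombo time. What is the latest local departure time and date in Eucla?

1:00 PM on October 24

Target arrival in UTC: 9:35 PM − 5:30 = 4:05 PM on Oct 24.
Subtract 11 hours 50 minutes → departure 4:15 AM UTC on Oct 24.
Eucla is UTC+8:45: 4:15 AM + 8:45 = 1:00 PM on Oct 24.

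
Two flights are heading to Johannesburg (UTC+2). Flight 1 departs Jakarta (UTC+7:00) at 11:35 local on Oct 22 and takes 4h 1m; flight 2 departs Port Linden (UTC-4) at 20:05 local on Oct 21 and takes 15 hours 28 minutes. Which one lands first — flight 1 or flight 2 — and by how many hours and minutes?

the first, by 6 hours 57 minutes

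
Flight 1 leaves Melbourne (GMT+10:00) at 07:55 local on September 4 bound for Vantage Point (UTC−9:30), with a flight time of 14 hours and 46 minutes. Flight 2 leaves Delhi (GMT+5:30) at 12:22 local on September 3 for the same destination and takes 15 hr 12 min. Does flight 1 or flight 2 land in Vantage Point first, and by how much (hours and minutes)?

Flight 1 in UTC: 07:55 − 10:00 = 21:55 on Sep 3.
+14 hours and 46 minutes → arrive 12:41 UTC on Sep 4.
Flight 2 in UTC: 12:22 − 5:30 = 06:52 on Sep 3.
+15 hours 12 minutes → arrive 22:04 UTC on Sep 3.
Flight 2 lands earlier by 14 hours 37 minutes.

the second, by 14 hours 37 minutes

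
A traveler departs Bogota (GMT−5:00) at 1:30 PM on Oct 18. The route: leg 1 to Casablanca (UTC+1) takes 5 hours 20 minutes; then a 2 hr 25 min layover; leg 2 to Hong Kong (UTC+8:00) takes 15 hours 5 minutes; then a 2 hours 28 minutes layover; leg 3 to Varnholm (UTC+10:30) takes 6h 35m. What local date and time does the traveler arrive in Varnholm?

Convert departure to UTC: 1:30 PM + 5:00 = 6:30 PM UTC on Oct 18.
Add 5 hours and 20 minutes leg 1 → 11:50 PM UTC.
Add 2 hours 25 minutes layover in Casablanca → 2:15 AM UTC (Oct 19).
Add 15 hours and 5 minutes leg 2 → 5:20 PM UTC.
Add 2 hours and 28 minutes layover in Hong Kong → 7:48 PM UTC.
Add 6 hours 35 minutes leg 3 → 2:23 AM UTC (Oct 20).
Varnholm is UTC+10:30, so local arrival = 2:23 AM + 10:30 = 12:53 PM on Oct 20.

12:53 PM on October 20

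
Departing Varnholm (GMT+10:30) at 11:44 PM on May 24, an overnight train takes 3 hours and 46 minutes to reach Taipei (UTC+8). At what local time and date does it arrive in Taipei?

Convert departure to UTC: 11:44 PM − 10:30 = 1:14 PM UTC on May 24.
Add 3 hours and 46 minutes travel time → 5:00 PM UTC.
Taipei is UTC+8:00, so local arrival = 5:00 PM + 8:00 = 1:00 AM on May 25.

1:00 AM on May 25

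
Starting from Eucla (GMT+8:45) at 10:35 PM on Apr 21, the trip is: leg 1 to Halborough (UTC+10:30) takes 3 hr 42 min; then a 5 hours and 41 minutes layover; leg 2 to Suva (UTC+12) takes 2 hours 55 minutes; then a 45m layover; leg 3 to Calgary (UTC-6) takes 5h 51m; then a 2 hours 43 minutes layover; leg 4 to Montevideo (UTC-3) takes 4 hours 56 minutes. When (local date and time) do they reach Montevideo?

Convert departure to UTC: 10:35 PM − 8:45 = 1:50 PM UTC on Apr 21.
Add 3 hours and 42 minutes leg 1 → 5:32 PM UTC.
Add 5 hours and 41 minutes layover in Halborough → 11:13 PM UTC.
Add 2 hours and 55 minutes leg 2 → 2:08 AM UTC (Apr 22).
Add 45 minutes layover in Suva → 2:53 AM UTC.
Add 5 hours 51 minutes leg 3 → 8:44 AM UTC.
Add 2 hours and 43 minutes layover in Calgary → 11:27 AM UTC.
Add 4 hours and 56 minutes leg 4 → 4:23 PM UTC.
Montevideo is UTC−3:00, so local arrival = 4:23 PM − 3:00 = 1:23 PM on Apr 22.

1:23 PM on April 22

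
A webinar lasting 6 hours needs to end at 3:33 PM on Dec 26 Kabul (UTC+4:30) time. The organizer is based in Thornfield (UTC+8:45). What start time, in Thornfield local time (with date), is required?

Target end time in UTC: 3:33 PM − 4:30 = 11:03 AM on Dec 26.
Subtract 6 hours → start 5:03 AM UTC on Dec 26.
Thornfield is UTC+8:45: 5:03 AM + 8:45 = 1:48 PM on Dec 26.

1:48 PM on December 26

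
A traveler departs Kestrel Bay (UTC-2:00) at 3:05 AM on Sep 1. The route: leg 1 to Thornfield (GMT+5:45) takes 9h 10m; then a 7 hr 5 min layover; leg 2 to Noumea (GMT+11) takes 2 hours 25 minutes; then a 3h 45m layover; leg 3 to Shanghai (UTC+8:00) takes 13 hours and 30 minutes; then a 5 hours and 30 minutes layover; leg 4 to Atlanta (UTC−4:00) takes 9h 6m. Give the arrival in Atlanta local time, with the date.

3:36 AM on September 3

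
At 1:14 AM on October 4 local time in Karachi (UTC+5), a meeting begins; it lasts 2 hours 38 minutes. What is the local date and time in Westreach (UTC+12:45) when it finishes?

Convert start to UTC: 1:14 AM − 5:00 = 8:14 PM UTC on Oct 3.
Add 2 hours and 38 minutes duration → 10:52 PM UTC.
Westreach is UTC+12:45, so local end time = 10:52 PM + 12:45 = 11:37 AM on Oct 4.

11:37 AM on Oct 4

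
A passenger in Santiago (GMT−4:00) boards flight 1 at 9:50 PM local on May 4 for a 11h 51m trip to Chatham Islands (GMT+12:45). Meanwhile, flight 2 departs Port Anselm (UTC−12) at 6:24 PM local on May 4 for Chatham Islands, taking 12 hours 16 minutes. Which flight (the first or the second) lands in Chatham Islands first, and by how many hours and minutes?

the first, by 4 hours 59 minutes

Flight 1 in UTC: 9:50 PM + 4:00 = 1:50 AM on May 5.
+11 hours and 51 minutes → arrive 1:41 PM UTC on May 5.
Flight 2 in UTC: 6:24 PM + 12:00 = 6:24 AM on May 5.
+12 hours and 16 minutes → arrive 6:40 PM UTC on May 5.
Flight 1 lands earlier by 4 hours 59 minutes.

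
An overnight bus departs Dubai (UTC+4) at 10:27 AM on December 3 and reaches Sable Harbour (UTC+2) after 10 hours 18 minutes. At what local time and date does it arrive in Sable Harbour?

Convert departure to UTC: 10:27 AM − 4:00 = 6:27 AM UTC on Dec 3.
Add 10 hours and 18 minutes travel time → 4:45 PM UTC.
Sable Harbour is UTC+2:00, so local arrival = 4:45 PM + 2:00 = 6:45 PM on Dec 3.

6:45 PM on December 3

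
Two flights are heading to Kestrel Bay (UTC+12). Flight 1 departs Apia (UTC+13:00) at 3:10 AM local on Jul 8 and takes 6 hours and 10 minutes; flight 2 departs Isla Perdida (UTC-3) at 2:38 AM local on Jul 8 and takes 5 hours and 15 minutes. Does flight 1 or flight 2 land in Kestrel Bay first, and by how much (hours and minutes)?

Flight 1 in UTC: 3:10 AM − 13:00 = 2:10 PM on Jul 7.
+6 hours and 10 minutes → arrive 8:20 PM UTC on Jul 7.
Flight 2 in UTC: 2:38 AM + 3:00 = 5:38 AM on Jul 8.
+5 hours and 15 minutes → arrive 10:53 AM UTC on Jul 8.
Flight 1 lands earlier by 14 hours 33 minutes.

the first, by 14 hours 33 minutes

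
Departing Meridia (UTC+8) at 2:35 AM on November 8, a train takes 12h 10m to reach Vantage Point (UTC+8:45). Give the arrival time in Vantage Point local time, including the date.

Convert departure to UTC: 2:35 AM − 8:00 = 6:35 PM UTC on Nov 7.
Add 12 hours 10 minutes travel time → 6:45 AM UTC (Nov 8).
Vantage Point is UTC+8:45, so local arrival = 6:45 AM + 8:45 = 3:30 PM on Nov 8.

3:30 PM on November 8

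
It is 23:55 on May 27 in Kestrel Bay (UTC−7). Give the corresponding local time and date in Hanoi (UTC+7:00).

13:55 on May 28

In UTC: 23:55 + 7:00 = 06:55 on May 28.
Hanoi is UTC+7:00: 06:55 + 7:00 = 13:55 on May 28.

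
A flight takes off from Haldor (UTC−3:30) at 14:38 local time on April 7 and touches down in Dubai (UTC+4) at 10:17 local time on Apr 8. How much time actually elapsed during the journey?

Departure in UTC: 14:38 + 3:30 = 18:08 on Apr 7.
Arrival in UTC: 10:17 − 4:00 = 06:17 on Apr 8.
Elapsed = 06:17 − 18:08 (+1 day) = 12 hours 9 minutes.

12 hours 9 minutes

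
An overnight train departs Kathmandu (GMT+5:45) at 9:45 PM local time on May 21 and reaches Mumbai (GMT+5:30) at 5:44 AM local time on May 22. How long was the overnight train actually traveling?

8 hours 14 minutes

Departure in UTC: 9:45 PM − 5:45 = 4:00 PM on May 21.
Arrival in UTC: 5:44 AM − 5:30 = 12:14 AM on May 22.
Elapsed = 12:14 AM − 4:00 PM (+1 day) = 8 hours 14 minutes.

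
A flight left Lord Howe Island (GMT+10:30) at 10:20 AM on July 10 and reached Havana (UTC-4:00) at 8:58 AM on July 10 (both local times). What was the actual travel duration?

Departure in UTC: 10:20 AM − 10:30 = 11:50 PM on Jul 9.
Arrival in UTC: 8:58 AM + 4:00 = 12:58 PM on Jul 10.
Elapsed = 12:58 PM − 11:50 PM (+1 day) = 13 hours 8 minutes.

13 hours 8 minutes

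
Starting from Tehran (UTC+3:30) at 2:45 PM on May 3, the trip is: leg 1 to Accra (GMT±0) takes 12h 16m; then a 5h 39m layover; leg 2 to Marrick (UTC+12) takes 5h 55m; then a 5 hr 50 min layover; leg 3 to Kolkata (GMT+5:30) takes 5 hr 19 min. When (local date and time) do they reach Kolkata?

Convert departure to UTC: 2:45 PM − 3:30 = 11:15 AM UTC on May 3.
Add 12 hours and 16 minutes leg 1 → 11:31 PM UTC.
Add 5 hours and 39 minutes layover in Accra → 5:10 AM UTC (May 4).
Add 5 hours 55 minutes leg 2 → 11:05 AM UTC.
Add 5 hours and 50 minutes layover in Marrick → 4:55 PM UTC.
Add 5 hours and 19 minutes leg 3 → 10:14 PM UTC.
Kolkata is UTC+5:30, so local arrival = 10:14 PM + 5:30 = 3:44 AM on May 5.

3:44 AM on May 5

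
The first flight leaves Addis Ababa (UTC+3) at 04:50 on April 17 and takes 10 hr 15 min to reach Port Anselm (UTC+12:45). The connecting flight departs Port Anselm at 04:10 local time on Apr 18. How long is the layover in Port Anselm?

3 hours 20 minutes

Convert departure to UTC: 04:50 − 3:00 = 01:50 UTC on Apr 17.
Add 10 hours 15 minutes flight time → 12:05 UTC.
Port Anselm is UTC+12:45, so local arrival = 12:05 + 12:45 = 00:50 on Apr 18.
Layover = 04:10 − 00:50 = 3 hours 20 minutes.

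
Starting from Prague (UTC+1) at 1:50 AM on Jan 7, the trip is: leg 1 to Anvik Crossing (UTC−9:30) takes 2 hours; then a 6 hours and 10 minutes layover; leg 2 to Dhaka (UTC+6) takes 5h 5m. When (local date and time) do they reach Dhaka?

8:05 PM on January 7

Convert departure to UTC: 1:50 AM − 1:00 = 12:50 AM UTC on Jan 7.
Add 2 hours leg 1 → 2:50 AM UTC.
Add 6 hours 10 minutes layover in Anvik Crossing → 9:00 AM UTC.
Add 5 hours 5 minutes leg 2 → 2:05 PM UTC.
Dhaka is UTC+6:00, so local arrival = 2:05 PM + 6:00 = 8:05 PM on Jan 7.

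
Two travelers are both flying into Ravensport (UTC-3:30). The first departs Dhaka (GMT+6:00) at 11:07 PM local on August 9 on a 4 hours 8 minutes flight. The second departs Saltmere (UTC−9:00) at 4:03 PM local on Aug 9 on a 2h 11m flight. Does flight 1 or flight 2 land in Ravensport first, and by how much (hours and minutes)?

Flight 1 in UTC: 11:07 PM − 6:00 = 5:07 PM on Aug 9.
+4 hours 8 minutes → arrive 9:15 PM UTC on Aug 9.
Flight 2 in UTC: 4:03 PM + 9:00 = 1:03 AM on Aug 10.
+2 hours 11 minutes → arrive 3:14 AM UTC on Aug 10.
Flight 1 lands earlier by 5 hours 59 minutes.

the first, by 5 hours 59 minutes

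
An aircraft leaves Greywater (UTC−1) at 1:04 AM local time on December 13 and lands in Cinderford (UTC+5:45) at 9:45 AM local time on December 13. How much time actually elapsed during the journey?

Departure in UTC: 1:04 AM + 1:00 = 2:04 AM on Dec 13.
Arrival in UTC: 9:45 AM − 5:45 = 4:00 AM on Dec 13.
Elapsed = 4:00 AM − 2:04 AM = 1 hour 56 minutes.

1 hour 56 minutes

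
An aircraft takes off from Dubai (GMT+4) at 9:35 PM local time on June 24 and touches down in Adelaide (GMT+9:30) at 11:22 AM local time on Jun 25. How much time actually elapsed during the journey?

Adelaide is 5:30 ahead of Dubai.
Clock-face elapsed time (ignoring zones) is 13 hours 47 minutes.
Actual elapsed = 13 hours 47 minutes − 5:30 = 8 hours 17 minutes.

8 hours 17 minutes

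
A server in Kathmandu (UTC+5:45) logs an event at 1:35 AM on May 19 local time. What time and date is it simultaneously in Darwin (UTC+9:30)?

In UTC: 1:35 AM − 5:45 = 7:50 PM on May 18.
Darwin is UTC+9:30: 7:50 PM + 9:30 = 5:20 AM on May 19.

5:20 AM on May 19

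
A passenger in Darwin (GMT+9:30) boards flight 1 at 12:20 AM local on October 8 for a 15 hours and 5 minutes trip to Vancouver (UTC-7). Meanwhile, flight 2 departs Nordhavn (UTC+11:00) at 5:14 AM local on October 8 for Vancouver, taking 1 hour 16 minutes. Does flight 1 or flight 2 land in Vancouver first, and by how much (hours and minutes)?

Flight 1 in UTC: 12:20 AM − 9:30 = 2:50 PM on Oct 7.
+15 hours and 5 minutes → arrive 5:55 AM UTC on Oct 8.
Flight 2 in UTC: 5:14 AM − 11:00 = 6:14 PM on Oct 7.
+1 hour 16 minutes → arrive 7:30 PM UTC on Oct 7.
Flight 2 lands earlier by 10 hours 25 minutes.

the second, by 10 hours 25 minutes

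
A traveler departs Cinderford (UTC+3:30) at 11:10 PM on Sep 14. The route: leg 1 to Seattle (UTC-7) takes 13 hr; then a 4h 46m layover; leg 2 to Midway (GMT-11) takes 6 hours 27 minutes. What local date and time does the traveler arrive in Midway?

8:53 AM on September 15

Convert departure to UTC: 11:10 PM − 3:30 = 7:40 PM UTC on Sep 14.
Add 13 hours leg 1 → 8:40 AM UTC (Sep 15).
Add 4 hours and 46 minutes layover in Seattle → 1:26 PM UTC.
Add 6 hours and 27 minutes leg 2 → 7:53 PM UTC.
Midway is UTC−11:00, so local arrival = 7:53 PM − 11:00 = 8:53 AM on Sep 15.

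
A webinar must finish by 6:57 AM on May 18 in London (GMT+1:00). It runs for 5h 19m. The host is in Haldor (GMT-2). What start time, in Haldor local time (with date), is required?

10:38 PM on May 17

Target end time in UTC: 6:57 AM − 1:00 = 5:57 AM on May 18.
Subtract 5 hours 19 minutes → start 12:38 AM UTC on May 18.
Haldor is UTC−2:00: 12:38 AM − 2:00 = 10:38 PM on May 17.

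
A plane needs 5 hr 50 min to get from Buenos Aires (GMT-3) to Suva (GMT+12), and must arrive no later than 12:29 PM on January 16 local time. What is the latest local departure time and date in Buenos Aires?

Target arrival in UTC: 12:29 PM − 12:00 = 12:29 AM on Jan 16.
Subtract 5 hours and 50 minutes → departure 6:39 PM UTC on Jan 15.
Buenos Aires is UTC−3:00: 6:39 PM − 3:00 = 3:39 PM on Jan 15.

3:39 PM on January 15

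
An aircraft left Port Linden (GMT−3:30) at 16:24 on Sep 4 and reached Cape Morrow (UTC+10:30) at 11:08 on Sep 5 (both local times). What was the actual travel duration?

Cape Morrow is 14:00 ahead of Port Linden.
Clock-face elapsed time (ignoring zones) is 18 hours 44 minutes.
Actual elapsed = 18 hours 44 minutes − 14:00 = 4 hours 44 minutes.

4 hours 44 minutes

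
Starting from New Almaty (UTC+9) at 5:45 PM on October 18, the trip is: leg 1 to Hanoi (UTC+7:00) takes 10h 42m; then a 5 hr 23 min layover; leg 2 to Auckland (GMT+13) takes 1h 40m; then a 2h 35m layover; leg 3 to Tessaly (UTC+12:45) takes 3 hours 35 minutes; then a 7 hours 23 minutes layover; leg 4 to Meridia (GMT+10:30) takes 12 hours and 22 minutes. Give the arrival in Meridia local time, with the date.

Convert departure to UTC: 5:45 PM − 9:00 = 8:45 AM UTC on Oct 18.
Add 10 hours and 42 minutes leg 1 → 7:27 PM UTC.
Add 5 hours and 23 minutes layover in Hanoi → 12:50 AM UTC (Oct 19).
Add 1 hour and 40 minutes leg 2 → 2:30 AM UTC.
Add 2 hours 35 minutes layover in Auckland → 5:05 AM UTC.
Add 3 hours 35 minutes leg 3 → 8:40 AM UTC.
Add 7 hours and 23 minutes layover in Tessaly → 4:03 PM UTC.
Add 12 hours 22 minutes leg 4 → 4:25 AM UTC (Oct 20).
Meridia is UTC+10:30, so local arrival = 4:25 AM + 10:30 = 2:55 PM on Oct 20.

2:55 PM on Oct 20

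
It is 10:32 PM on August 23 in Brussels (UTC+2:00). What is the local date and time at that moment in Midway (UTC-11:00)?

9:32 AM on August 23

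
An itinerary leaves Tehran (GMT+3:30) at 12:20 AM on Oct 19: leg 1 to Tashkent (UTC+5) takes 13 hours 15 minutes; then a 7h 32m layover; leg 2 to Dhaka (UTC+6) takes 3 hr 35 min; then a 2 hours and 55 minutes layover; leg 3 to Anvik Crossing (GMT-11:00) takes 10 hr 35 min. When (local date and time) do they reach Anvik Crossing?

11:42 PM on October 19

Convert departure to UTC: 12:20 AM − 3:30 = 8:50 PM UTC on Oct 18.
Add 13 hours and 15 minutes leg 1 → 10:05 AM UTC (Oct 19).
Add 7 hours 32 minutes layover in Tashkent → 5:37 PM UTC.
Add 3 hours 35 minutes leg 2 → 9:12 PM UTC.
Add 2 hours 55 minutes layover in Dhaka → 12:07 AM UTC (Oct 20).
Add 10 hours and 35 minutes leg 3 → 10:42 AM UTC.
Anvik Crossing is UTC−11:00, so local arrival = 10:42 AM − 11:00 = 11:42 PM on Oct 19.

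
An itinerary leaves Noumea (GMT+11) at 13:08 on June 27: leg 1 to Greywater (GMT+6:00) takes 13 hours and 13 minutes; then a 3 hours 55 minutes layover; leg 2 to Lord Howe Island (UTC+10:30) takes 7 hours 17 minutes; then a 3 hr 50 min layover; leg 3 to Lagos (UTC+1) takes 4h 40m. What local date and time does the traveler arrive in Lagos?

12:03 on June 28

Convert departure to UTC: 13:08 − 11:00 = 02:08 UTC on Jun 27.
Add 13 hours 13 minutes leg 1 → 15:21 UTC.
Add 3 hours and 55 minutes layover in Greywater → 19:16 UTC.
Add 7 hours 17 minutes leg 2 → 02:33 UTC (Jun 28).
Add 3 hours 50 minutes layover in Lord Howe Island → 06:23 UTC.
Add 4 hours and 40 minutes leg 3 → 11:03 UTC.
Lagos is UTC+1:00, so local arrival = 11:03 + 1:00 = 12:03 on Jun 28.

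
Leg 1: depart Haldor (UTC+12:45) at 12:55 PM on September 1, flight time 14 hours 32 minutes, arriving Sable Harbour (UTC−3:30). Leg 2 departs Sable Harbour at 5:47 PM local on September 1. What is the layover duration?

Convert departure to UTC: 12:55 PM − 12:45 = 12:10 AM UTC on Sep 1.
Add 14 hours and 32 minutes flight time → 2:42 PM UTC.
Sable Harbour is UTC−3:30, so local arrival = 2:42 PM − 3:30 = 11:12 AM on Sep 1.
Layover = 5:47 PM − 11:12 AM = 6 hours 35 minutes.

6 hours 35 minutes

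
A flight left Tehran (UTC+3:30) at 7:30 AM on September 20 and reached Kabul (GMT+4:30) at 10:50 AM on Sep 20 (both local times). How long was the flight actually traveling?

2 hours 20 minutes

Departure in UTC: 7:30 AM − 3:30 = 4:00 AM on Sep 20.
Arrival in UTC: 10:50 AM − 4:30 = 6:20 AM on Sep 20.
Elapsed = 6:20 AM − 4:00 AM = 2 hours 20 minutes.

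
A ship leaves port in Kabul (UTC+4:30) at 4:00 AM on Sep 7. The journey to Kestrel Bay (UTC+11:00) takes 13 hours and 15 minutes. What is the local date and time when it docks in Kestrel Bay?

11:45 PM on Sep 7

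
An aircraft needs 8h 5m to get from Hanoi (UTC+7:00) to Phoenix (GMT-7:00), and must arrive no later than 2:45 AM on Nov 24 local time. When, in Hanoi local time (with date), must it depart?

8:40 AM on November 24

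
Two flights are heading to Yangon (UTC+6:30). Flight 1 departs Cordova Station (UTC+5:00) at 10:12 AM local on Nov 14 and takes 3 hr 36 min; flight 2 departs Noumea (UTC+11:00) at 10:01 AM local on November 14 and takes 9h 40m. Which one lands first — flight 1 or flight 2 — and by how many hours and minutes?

the second, by 7 minutes

Flight 1 in UTC: 10:12 AM − 5:00 = 5:12 AM on Nov 14.
+3 hours 36 minutes → arrive 8:48 AM UTC on Nov 14.
Flight 2 in UTC: 10:01 AM − 11:00 = 11:01 PM on Nov 13.
+9 hours and 40 minutes → arrive 8:41 AM UTC on Nov 14.
Flight 2 lands earlier by 7 minutes.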